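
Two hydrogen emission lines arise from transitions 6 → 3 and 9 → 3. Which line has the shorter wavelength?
9 → 3

Calculate the energy for each transition:

Transition 6 → 3:
ΔE₁ = |E_3 - E_6| = |-13.6057/3² - (-13.6057/6²)|
ΔE₁ = |-1.5117444444 - (-0.3779361111)| = 1.1338083 eV

Transition 9 → 3:
ΔE₂ = |E_3 - E_9| = |-13.6057/3² - (-13.6057/9²)|
ΔE₂ = |-1.5117444444 - (-0.1679716049)| = 1.3437728 eV

Since 1.3437728 eV > 1.1338083 eV, the transition 9 → 3 emits the more energetic photon.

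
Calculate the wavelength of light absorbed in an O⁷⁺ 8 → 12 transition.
164.02772 nm

First, find the transition energy using E_n = -13.6057 Z² / n² eV:
E_8 = -13.6057 × 8² / 8² = -13.605700000 eV
E_12 = -13.6057 × 8² / 12² = -6.046977778 eV

Photon energy: |ΔE| = |E_12 - E_8| = 7.558722222 eV

Convert to wavelength using E = hc/λ with hc = 1239.84 eV·nm:
λ = hc/E = 1239.84 eV·nm / 7.558722222 eV
λ = 164.02772 nm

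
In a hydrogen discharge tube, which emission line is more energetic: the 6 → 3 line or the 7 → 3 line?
7 → 3

Calculate the energy for each transition:

Transition 6 → 3:
ΔE₁ = |E_3 - E_6| = |-13.6057/3² - (-13.6057/6²)|
ΔE₁ = |-1.511744444444 - (-0.377936111111)| = 1.133808333 eV

Transition 7 → 3:
ΔE₂ = |E_3 - E_7| = |-13.6057/3² - (-13.6057/7²)|
ΔE₂ = |-1.511744444444 - (-0.277667346939)| = 1.234077098 eV

Since 1.234077098 eV > 1.133808333 eV, the transition 7 → 3 emits the more energetic photon.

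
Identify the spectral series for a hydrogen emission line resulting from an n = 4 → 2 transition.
Balmer series

The spectral series in hydrogen are named based on the final (lower) energy level:
- Lyman series: n_final = 1 (ultraviolet)
- Balmer series: n_final = 2 (visible/near-UV)
- Paschen series: n_final = 3 (infrared)
- Brackett series: n_final = 4 (infrared)
- Pfund series: n_final = 5 (far infrared)

Since this transition ends at n = 2, it belongs to the Balmer series.

For reference, this 4 → 2 line has photon energy
ΔE = 13.6057 eV × (1/2² - 1/4²) = 2.5510687500 eV,
corresponding to wavelength λ = hc/ΔE = 1239.84 eV·nm / 2.5510687500 eV = 486.008070 nm in the visible/near-UV region.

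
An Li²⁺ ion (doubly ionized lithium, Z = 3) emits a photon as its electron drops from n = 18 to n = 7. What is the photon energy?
2.12 eV

The energy levels are E_n = -13.6057 Z² eV / n².

Energy at n = 18: E_18 = -13.6057 × 3² / 18² = -0.37794 eV
Energy at n = 7: E_7 = -13.6057 × 3² / 7² = -2.49901 eV

For emission (electron falling to lower state), the photon energy is:
E_photon = E_18 - E_7 = |-0.37794 - (-2.49901)|
E_photon = 2.12 eV

This energy is carried away by the emitted photon.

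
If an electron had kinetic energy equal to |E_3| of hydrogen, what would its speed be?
7.29e+05 m/s (or 0.243246% of c)

The binding energy at n = 3 for hydrogen is:
E_3 = -13.6057/3² = -1.51174444 eV
|E_3| = 1.51174444 eV

Convert to Joules:
KE = 1.51174444 eV × (1.602177 × 10⁻¹⁹ J/eV) = 2.4221e-19 J

Using KE = ½mv²:
v = √(2·KE/m_e)
v = √(2 × 2.4221e-19 J / 9.10938 × 10⁻³¹ kg)
v = 7.29e+05 m/s

This is approximately 0.243246% the speed of light.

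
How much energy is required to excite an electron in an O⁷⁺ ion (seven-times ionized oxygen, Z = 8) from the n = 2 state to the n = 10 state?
208.9836 eV

The energy levels of a hydrogen-like atom are E_n = -13.6057 Z² eV / n².

Energy at n = 2: E_2 = -13.6057 × 8² / 2² = -217.6912000 eV
Energy at n = 10: E_10 = -13.6057 × 8² / 10² = -8.7076480 eV

The excitation energy is the difference:
ΔE = E_10 - E_2
ΔE = -8.7076480 - (-217.6912000)
ΔE = 208.9836 eV

Since this is positive, energy must be absorbed (photon absorption).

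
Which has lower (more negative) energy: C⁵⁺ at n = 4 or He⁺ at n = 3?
C⁵⁺ at n = 4 (E = -30.6128 eV)

Using E_n = -13.6057 Z² / n² eV:

C⁵⁺ (Z = 6) at n = 4:
E = -13.6057 × 6² / 4² = -13.6057 × 36 / 16 = -30.6128250 eV

He⁺ (Z = 2) at n = 3:
E = -13.6057 × 2² / 3² = -13.6057 × 4 / 9 = -6.0469778 eV

Since -30.6128250 eV < -6.0469778 eV,
C⁵⁺ at n = 4 is more tightly bound (requires more energy to ionize).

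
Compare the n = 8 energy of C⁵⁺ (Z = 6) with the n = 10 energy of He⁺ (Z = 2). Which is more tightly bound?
C⁵⁺ at n = 8 (E = -7.65321 eV)

Using E_n = -13.6057 Z² / n² eV:

C⁵⁺ (Z = 6) at n = 8:
E = -13.6057 × 6² / 8² = -13.6057 × 36 / 64 = -7.65320625 eV

He⁺ (Z = 2) at n = 10:
E = -13.6057 × 2² / 10² = -13.6057 × 4 / 100 = -0.54422800 eV

Since -7.65320625 eV < -0.54422800 eV,
C⁵⁺ at n = 8 is more tightly bound (requires more energy to ionize).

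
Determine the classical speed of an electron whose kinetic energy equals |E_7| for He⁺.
6.251e+05 m/s (or 0.21% of c)

The binding energy at n = 7 for He⁺ is:
E_7 = -13.6057 × 2²/7² = -1.110669 eV
|E_7| = 1.110669 eV

Convert to Joules:
KE = 1.110669 eV × (1.602177 × 10⁻¹⁹ J/eV) = 1.77949e-19 J

Using KE = ½mv²:
v = √(2·KE/m_e)
v = √(2 × 1.77949e-19 J / 9.10938 × 10⁻³¹ kg)
v = 6.251e+05 m/s

This is approximately 0.21% the speed of light.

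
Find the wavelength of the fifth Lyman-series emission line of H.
93.7301 nm

The lines of a series are numbered from the longest wavelength (smallest ΔE) outward; the fifth line is the transition from n = n_f + 5 to n_f.
The Lyman series has all transitions ending at n_f = 1.

For H, the fifth line (ε-line) is the jump from n = 6 to n = 1:
E_6 = -13.6057 / 6² = -0.377936 eV
E_1 = -13.6057 / 1² = -13.605700 eV
ΔE = E_6 - E_1 = 13.227764 eV

λ = hc/E = 1239.84 eV·nm / 13.227764 eV
λ = 93.7301 nm

This is the ε-line of the Lyman series in H.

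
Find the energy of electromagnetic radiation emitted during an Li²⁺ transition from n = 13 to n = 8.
1.19 eV

The energy levels are E_n = -13.6057 Z² eV / n².

Energy at n = 13: E_13 = -13.6057 × 3² / 13² = -0.72456 eV
Energy at n = 8: E_8 = -13.6057 × 3² / 8² = -1.91330 eV

For emission (electron falling to lower state), the photon energy is:
E_photon = E_13 - E_8 = |-0.72456 - (-1.91330)|
E_photon = 1.19 eV

This energy is carried away by the emitted photon.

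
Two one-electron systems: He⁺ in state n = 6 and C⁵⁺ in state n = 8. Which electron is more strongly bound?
C⁵⁺ at n = 8 (E = -7.65 eV)

Using E_n = -13.6057 Z² / n² eV:

He⁺ (Z = 2) at n = 6:
E = -13.6057 × 2² / 6² = -13.6057 × 4 / 36 = -1.51174 eV

C⁵⁺ (Z = 6) at n = 8:
E = -13.6057 × 6² / 8² = -13.6057 × 36 / 64 = -7.65321 eV

Since -7.65321 eV < -1.51174 eV,
C⁵⁺ at n = 8 is more tightly bound (requires more energy to ionize).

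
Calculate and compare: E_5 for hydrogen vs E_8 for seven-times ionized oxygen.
O⁷⁺ at n = 8 (E = -13.605700 eV)

Using E_n = -13.6057 Z² / n² eV:

H (Z = 1) at n = 5:
E = -13.6057 × 1² / 5² = -13.6057 × 1 / 25 = -0.544228000 eV

O⁷⁺ (Z = 8) at n = 8:
E = -13.6057 × 8² / 8² = -13.6057 × 64 / 64 = -13.605700000 eV

Since -13.605700000 eV < -0.544228000 eV,
O⁷⁺ at n = 8 is more tightly bound (requires more energy to ionize).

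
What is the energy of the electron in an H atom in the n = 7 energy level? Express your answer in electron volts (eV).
-0.2777 eV

The energy levels of a hydrogen-like atom are given by:
E_n = -13.6057 eV / n²

For n = 7:
E_7 = -13.6057 eV / 7²
E_7 = -13.6057 eV / 49
E_7 = -0.2777 eV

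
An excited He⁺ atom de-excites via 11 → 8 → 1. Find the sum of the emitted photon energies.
53.973025 eV

The energy levels of He⁺ are E_n = -13.6057 × 2² / n² eV.

First transition (11 → 8):
ΔE₁ = |E_8 - E_11|
ΔE₁ = |-0.850356250000 - (-0.449775206612)| = 0.400581043 eV

Second transition (8 → 1):
ΔE₂ = |E_1 - E_8|
ΔE₂ = |-54.422800000000 - (-0.850356250000)| = 53.572443750 eV

Total energy released:
E_total = ΔE₁ + ΔE₂ = 0.400581043 + 53.572443750 = 53.973025 eV

Note: This equals the direct transition 11 → 1: 53.973025 eV ✓
Energy is conserved regardless of the path taken.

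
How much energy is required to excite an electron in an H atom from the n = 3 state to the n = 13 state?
1.431 eV

The energy levels of a hydrogen-like atom are E_n = -13.6057 eV / n².

Energy at n = 3: E_3 = -13.6057 / 3² = -1.511744 eV
Energy at n = 13: E_13 = -13.6057 / 13² = -0.080507 eV

The excitation energy is the difference:
ΔE = E_13 - E_3
ΔE = -0.080507 - (-1.511744)
ΔE = 1.431 eV

Since this is positive, energy must be absorbed (photon absorption).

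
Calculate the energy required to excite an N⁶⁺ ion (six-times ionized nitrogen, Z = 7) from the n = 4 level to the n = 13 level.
37.7226 eV

The energy levels of a hydrogen-like atom are E_n = -13.6057 Z² eV / n².

Energy at n = 4: E_4 = -13.6057 × 7² / 4² = -41.6674563 eV
Energy at n = 13: E_13 = -13.6057 × 7² / 13² = -3.9448479 eV

The excitation energy is the difference:
ΔE = E_13 - E_4
ΔE = -3.9448479 - (-41.6674563)
ΔE = 37.7226 eV

Since this is positive, energy must be absorbed (photon absorption).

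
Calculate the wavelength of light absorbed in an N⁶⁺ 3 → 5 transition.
26.152379 nm

First, find the transition energy using E_n = -13.6057 Z² / n² eV:
E_3 = -13.6057 × 7² / 3² = -74.07547778 eV
E_5 = -13.6057 × 7² / 5² = -26.66717200 eV

Photon energy: |ΔE| = |E_5 - E_3| = 47.40830578 eV

Convert to wavelength using E = hc/λ with hc = 1239.84 eV·nm:
λ = hc/E = 1239.84 eV·nm / 47.40830578 eV
λ = 26.152379 nm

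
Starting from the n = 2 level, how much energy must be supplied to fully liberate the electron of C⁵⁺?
122.45 eV

The ionization energy is the energy needed to remove the electron completely (n → ∞).

For a hydrogen-like ion with Z = 6, E_n = -13.6057 Z² / n² eV.

At n = 2: E_2 = -13.6057 × 6² / 2² = -122.45130 eV
At n = ∞: E_∞ = 0 eV

Ionization energy = E_∞ - E_2 = 0 - (-122.45130) = 122.45130 eV
Ionization energy ≈ 122.45 eV

This is also called the binding energy of the electron in state n = 2.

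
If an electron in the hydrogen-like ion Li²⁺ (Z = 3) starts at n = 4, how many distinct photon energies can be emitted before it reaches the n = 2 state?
3

The electron can occupy levels n = 2, 3, ..., 4 during de-excitation — that is m = 4 - 2 + 1 = 3 distinct levels.

The number of distinct spectral lines equals the number of ways to choose 2 of these m levels (each pair gives one possible emission transition):

Number of lines = m(m-1)/2 = 3×2/2 = 3

These correspond to all possible transitions between the 3 levels:
4 → 3, 4 → 2, 3 → 2

Each transition produces a photon with a unique energy (and thus wavelength). This count does not depend on Z.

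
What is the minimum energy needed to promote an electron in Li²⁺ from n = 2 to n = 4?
22.95962 eV

The energy levels of a hydrogen-like atom are E_n = -13.6057 Z² eV / n².

Energy at n = 2: E_2 = -13.6057 × 3² / 2² = -30.61282500 eV
Energy at n = 4: E_4 = -13.6057 × 3² / 4² = -7.65320625 eV

The excitation energy is the difference:
ΔE = E_4 - E_2
ΔE = -7.65320625 - (-30.61282500)
ΔE = 22.95962 eV

Since this is positive, energy must be absorbed (photon absorption).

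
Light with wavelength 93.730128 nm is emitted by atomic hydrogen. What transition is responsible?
n = 6 → n = 1

First, find the photon energy from the wavelength (hc = 1239.84 eV·nm):
E = hc/λ = 1239.84 eV·nm / 93.730128 nm = 13.227764 eV

The energy levels of hydrogen satisfy E_n = -13.6057 / n² eV, so an emission n_i → n_f releases
ΔE = 13.6057 × (1/n_f² − 1/n_i²) eV.

Setting ΔE equal to the photon energy:
1/n_f² − 1/n_i² = 13.227764 / 13.6057 = 0.97222223

Since 1/n_i² must be positive, we need 1/n_f² > 0.97222223, i.e. n_f ≤ 1. For each allowed n_f, solve n_i = (1/n_f² − 0.97222223)^(−1/2) and check whether it is a whole number:
  n_f = 1: 1/n_i² = 1.00000000 − 0.97222223 = 0.02777777 → n_i = 6.000  → integer, n_i = 6 ✓

Only n_f = 1 gives an integer upper level, n_i = 6.

The transition is from n = 6 to n = 1 (emission).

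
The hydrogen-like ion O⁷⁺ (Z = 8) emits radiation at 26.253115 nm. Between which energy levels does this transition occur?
n = 11 → n = 4

First, find the photon energy from the wavelength (hc = 1239.84 eV·nm):
E = hc/λ = 1239.84 eV·nm / 26.253115 nm = 47.226396 eV

The energy levels of O⁷⁺ satisfy E_n = -13.6057 × 8² / n² eV, so an emission n_i → n_f releases
ΔE = 13.6057 × 8² × (1/n_f² − 1/n_i²) eV.

Setting ΔE equal to the photon energy:
1/n_f² − 1/n_i² = 47.226396 / (13.6057 × 8²) = 0.054235536

Since 1/n_i² must be positive, we need 1/n_f² > 0.054235536, i.e. n_f ≤ 4. For each allowed n_f, solve n_i = (1/n_f² − 0.054235536)^(−1/2) and check whether it is a whole number:
  n_f = 1: 1/n_i² = 1.000000000 − 0.054235536 = 0.945764464 → n_i = 1.028  (not an integer) ✗
  n_f = 2: 1/n_i² = 0.250000000 − 0.054235536 = 0.195764464 → n_i = 2.260  (not an integer) ✗
  n_f = 3: 1/n_i² = 0.111111111 − 0.054235536 = 0.056875575 → n_i = 4.193  (not an integer) ✗
  n_f = 4: 1/n_i² = 0.062500000 − 0.054235536 = 0.008264464 → n_i = 11.000  → integer, n_i = 11 ✓

Only n_f = 4 gives an integer upper level, n_i = 11.

The transition is from n = 11 to n = 4 (emission).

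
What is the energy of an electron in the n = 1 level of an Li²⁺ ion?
-122.45130 eV

For hydrogen-like ions, the energy levels scale with Z²:
E_n = -13.6057 Z² / n² eV

For Li²⁺ (Z = 3) at n = 1:
E_1 = -13.6057 × 3² / 1²
E_1 = -13.6057 × 9 / 1
E_1 = -122.4513 / 1
E_1 = -122.45130 eV

The energy is 9 times more negative than hydrogen at the same n due to the stronger nuclear charge.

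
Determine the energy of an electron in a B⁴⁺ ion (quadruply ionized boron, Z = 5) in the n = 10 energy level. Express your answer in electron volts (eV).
-3.40 eV

The energy levels of a hydrogen-like atom are given by:
E_n = -13.6057 Z² / n² eV  (with Z = 5 for B⁴⁺)

For n = 10:
E_10 = -13.6057 × 5² / 10²
E_10 = -13.6057 × 25 / 100
E_10 = -3.40 eV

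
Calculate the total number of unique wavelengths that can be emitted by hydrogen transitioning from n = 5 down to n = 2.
6

The electron can occupy levels n = 2, 3, ..., 5 during de-excitation — that is m = 5 - 2 + 1 = 4 distinct levels.

The number of distinct spectral lines equals the number of ways to choose 2 of these m levels (each pair gives one possible emission transition):

Number of lines = m(m-1)/2 = 4×3/2 = 6

These correspond to all possible transitions between the 4 levels:
5 → 4, 5 → 3, 5 → 2, 4 → 3, 4 → 2, 3 → 2

Each transition produces a photon with a unique energy (and thus wavelength). This count does not depend on Z.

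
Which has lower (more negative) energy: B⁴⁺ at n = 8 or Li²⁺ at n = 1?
Li²⁺ at n = 1 (E = -122.45130 eV)

Using E_n = -13.6057 Z² / n² eV:

B⁴⁺ (Z = 5) at n = 8:
E = -13.6057 × 5² / 8² = -13.6057 × 25 / 64 = -5.31472656 eV

Li²⁺ (Z = 3) at n = 1:
E = -13.6057 × 3² / 1² = -13.6057 × 9 / 1 = -122.45130000 eV

Since -122.45130000 eV < -5.31472656 eV,
Li²⁺ at n = 1 is more tightly bound (requires more energy to ionize).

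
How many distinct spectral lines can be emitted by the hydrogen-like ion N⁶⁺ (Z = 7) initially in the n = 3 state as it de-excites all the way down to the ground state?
3

The electron can occupy levels n = 1, 2, ..., 3 during de-excitation — that is m = 3 - 1 + 1 = 3 distinct levels.

The number of distinct spectral lines equals the number of ways to choose 2 of these m levels (each pair gives one possible emission transition):

Number of lines = m(m-1)/2 = 3×2/2 = 3

These correspond to all possible transitions between the 3 levels:
3 → 2, 3 → 1, 2 → 1

Each transition produces a photon with a unique energy (and thus wavelength). This count does not depend on Z.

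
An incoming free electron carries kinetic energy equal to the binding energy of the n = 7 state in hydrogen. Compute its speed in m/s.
3.125e+05 m/s (or 0.10% of c)

The binding energy at n = 7 for hydrogen is:
E_7 = -13.6057/7² = -0.2776673 eV
|E_7| = 0.2776673 eV

Convert to Joules:
KE = 0.2776673 eV × (1.602177 × 10⁻¹⁹ J/eV) = 4.44872e-20 J

Using KE = ½mv²:
v = √(2·KE/m_e)
v = √(2 × 4.44872e-20 J / 9.10938 × 10⁻³¹ kg)
v = 3.125e+05 m/s

This is approximately 0.10% the speed of light.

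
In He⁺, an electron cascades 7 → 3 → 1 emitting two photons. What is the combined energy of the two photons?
53.3121 eV

The energy levels of He⁺ are E_n = -13.6057 × 2² / n² eV.

First transition (7 → 3):
ΔE₁ = |E_3 - E_7|
ΔE₁ = |-6.0469777778 - (-1.1106693878)| = 4.9363084 eV

Second transition (3 → 1):
ΔE₂ = |E_1 - E_3|
ΔE₂ = |-54.4228000000 - (-6.0469777778)| = 48.3758222 eV

Total energy released:
E_total = ΔE₁ + ΔE₂ = 4.9363084 + 48.3758222 = 53.3121 eV

Note: This equals the direct transition 7 → 1: 53.3121 eV ✓
Energy is conserved regardless of the path taken.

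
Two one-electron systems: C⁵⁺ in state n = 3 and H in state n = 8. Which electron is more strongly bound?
C⁵⁺ at n = 3 (E = -54.4228 eV)

Using E_n = -13.6057 Z² / n² eV:

C⁵⁺ (Z = 6) at n = 3:
E = -13.6057 × 6² / 3² = -13.6057 × 36 / 9 = -54.4228000 eV

H (Z = 1) at n = 8:
E = -13.6057 × 1² / 8² = -13.6057 × 1 / 64 = -0.2125891 eV

Since -54.4228000 eV < -0.2125891 eV,
C⁵⁺ at n = 3 is more tightly bound (requires more energy to ionize).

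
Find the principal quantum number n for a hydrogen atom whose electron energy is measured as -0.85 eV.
n = 4

The exact energy levels follow E_n = -13.6057 eV / n².

The measured value (-0.85 eV) is reported to only 2 significant figures, so we must test candidate n values and see which one matches to that precision.

Candidate energies:
  n = 2:  E = -13.6057/2² = -3.40143 eV
  n = 3:  E = -13.6057/3² = -1.51174 eV
  n = 4:  E = -13.6057/4² = -0.85036 eV  ← matches
  n = 5:  E = -13.6057/5² = -0.54423 eV
  n = 6:  E = -13.6057/6² = -0.37794 eV

Checking against the measurement of -0.85 eV (2 sig figs), only n = 4 agrees:
E_4 = -0.85036 eV, which rounds to -0.85 eV ✓

Therefore n = 4.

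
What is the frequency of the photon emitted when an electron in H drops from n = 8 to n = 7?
1.57359e+13 Hz

First, find the transition energy:
E_8 = -13.6057 / 8² = -0.2125890625 eV
E_7 = -13.6057 / 7² = -0.2776673469 eV
|ΔE| = |E_7 - E_8| = 0.0650782844 eV

Convert to Joules: E = 0.0650782844 eV × (1.602177 × 10⁻¹⁹ J/eV) = 1.0426693e-20 J

Using E = hf:
f = E/h = 1.0426693e-20 J / (6.62607 × 10⁻³⁴ J·s)
f = 1.57359e+13 Hz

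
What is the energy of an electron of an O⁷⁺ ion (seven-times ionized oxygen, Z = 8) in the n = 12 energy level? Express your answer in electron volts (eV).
-6.04698 eV

The energy levels of a hydrogen-like atom are given by:
E_n = -13.6057 Z² / n² eV  (with Z = 8 for O⁷⁺)

For n = 12:
E_12 = -13.6057 × 8² / 12²
E_12 = -13.6057 × 64 / 144
E_12 = -6.04698 eV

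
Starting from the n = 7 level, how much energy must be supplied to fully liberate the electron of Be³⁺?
4.443 eV

The ionization energy is the energy needed to remove the electron completely (n → ∞).

For a hydrogen-like ion with Z = 4, E_n = -13.6057 Z² / n² eV.

At n = 7: E_7 = -13.6057 × 4² / 7² = -4.442678 eV
At n = ∞: E_∞ = 0 eV

Ionization energy = E_∞ - E_7 = 0 - (-4.442678) = 4.442678 eV
Ionization energy ≈ 4.443 eV

This is also called the binding energy of the electron in state n = 7.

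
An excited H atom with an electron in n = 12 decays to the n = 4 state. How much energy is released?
0.7559 eV

The energy levels are E_n = -13.6057 eV / n².

Energy at n = 12: E_12 = -13.6057 / 12² = -0.0944840 eV
Energy at n = 4: E_4 = -13.6057 / 4² = -0.8503563 eV

For emission (electron falling to lower state), the photon energy is:
E_photon = E_12 - E_4 = |-0.0944840 - (-0.8503563)|
E_photon = 0.7559 eV

This energy is carried away by the emitted photon.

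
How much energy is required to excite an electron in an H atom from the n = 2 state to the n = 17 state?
3.3543 eV

The energy levels of a hydrogen-like atom are E_n = -13.6057 eV / n².

Energy at n = 2: E_2 = -13.6057 / 2² = -3.4014250 eV
Energy at n = 17: E_17 = -13.6057 / 17² = -0.0470785 eV

The excitation energy is the difference:
ΔE = E_17 - E_2
ΔE = -0.0470785 - (-3.4014250)
ΔE = 3.3543 eV

Since this is positive, energy must be absorbed (photon absorption).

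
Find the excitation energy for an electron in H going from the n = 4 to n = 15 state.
0.79 eV

The energy levels of a hydrogen-like atom are E_n = -13.6057 eV / n².

Energy at n = 4: E_4 = -13.6057 / 4² = -0.85036 eV
Energy at n = 15: E_15 = -13.6057 / 15² = -0.06047 eV

The excitation energy is the difference:
ΔE = E_15 - E_4
ΔE = -0.06047 - (-0.85036)
ΔE = 0.79 eV

Since this is positive, energy must be absorbed (photon absorption).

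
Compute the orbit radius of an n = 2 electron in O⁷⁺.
0.0265 nm (or 0.2646 Å)

The Bohr radius formula is:
r_n = n² a₀ / Z

where a₀ = 0.0529177 nm is the Bohr radius.

For O⁷⁺ (Z = 8) at n = 2:
r_2 = 2² × 0.0529177 nm / 8
r_2 = 4 × 0.0529177 nm / 8
r_2 = 0.21167 nm / 8
r_2 = 0.0265 nm

The electron orbits at approximately 0.0265 nm from the nucleus.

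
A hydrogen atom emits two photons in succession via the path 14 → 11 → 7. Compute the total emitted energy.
0.2083 eV

The energy levels of hydrogen are E_n = -13.6057 / n² eV.

First transition (14 → 11):
ΔE₁ = |E_11 - E_14|
ΔE₁ = |-0.1124438017 - (-0.0694168367)| = 0.0430270 eV

Second transition (11 → 7):
ΔE₂ = |E_7 - E_11|
ΔE₂ = |-0.2776673469 - (-0.1124438017)| = 0.1652235 eV

Total energy released:
E_total = ΔE₁ + ΔE₂ = 0.0430270 + 0.1652235 = 0.2083 eV

Note: This equals the direct transition 14 → 7: 0.2083 eV ✓
Energy is conserved regardless of the path taken.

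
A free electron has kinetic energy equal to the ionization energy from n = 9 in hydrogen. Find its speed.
2.4308e+05 m/s (or 0.08108% of c)

The binding energy at n = 9 for hydrogen is:
E_9 = -13.6057/9² = -0.16797160 eV
|E_9| = 0.16797160 eV

Convert to Joules:
KE = 0.16797160 eV × (1.602177 × 10⁻¹⁹ J/eV) = 2.691202e-20 J

Using KE = ½mv²:
v = √(2·KE/m_e)
v = √(2 × 2.691202e-20 J / 9.10938 × 10⁻³¹ kg)
v = 2.4308e+05 m/s

This is approximately 0.08108% the speed of light.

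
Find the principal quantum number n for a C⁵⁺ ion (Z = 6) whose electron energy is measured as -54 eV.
n = 3

The exact energy levels follow E_n = -13.6057 Z² / n² eV with Z = 6.

The measured value (-54 eV) is reported to only 2 significant figures, so we must test candidate n values and see which one matches to that precision.

Candidate energies:
  n = 1:  E = -13.6057 × 6² / 1² = -489.80520 eV
  n = 2:  E = -13.6057 × 6² / 2² = -122.45130 eV
  n = 3:  E = -13.6057 × 6² / 3² = -54.42280 eV  ← matches
  n = 4:  E = -13.6057 × 6² / 4² = -30.61283 eV
  n = 5:  E = -13.6057 × 6² / 5² = -19.59221 eV

Checking against the measurement of -54 eV (2 sig figs), only n = 3 agrees:
E_3 = -54.42280 eV, which rounds to -54 eV ✓

Therefore n = 3.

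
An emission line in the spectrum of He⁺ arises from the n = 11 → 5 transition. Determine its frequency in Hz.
4.1762e+14 Hz

First, find the transition energy:
E_11 = -13.6057 × 2² / 11² = -0.44977521 eV
E_5 = -13.6057 × 2² / 5² = -2.17691200 eV
|ΔE| = |E_5 - E_11| = 1.72713679 eV

Convert to Joules: E = 1.72713679 eV × (1.602177 × 10⁻¹⁹ J/eV) = 2.767179e-19 J

Using E = hf:
f = E/h = 2.767179e-19 J / (6.62607 × 10⁻³⁴ J·s)
f = 4.1762e+14 Hz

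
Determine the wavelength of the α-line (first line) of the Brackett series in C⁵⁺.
112.50 nm

The longest wavelength corresponds to the smallest energy transition in the series.
The Brackett series has all transitions ending at n_f = 4.

For C⁵⁺ (Z = 6), the first line (α-line) is the jump from n = 5 to n = 4:
E_5 = -13.6057 × 6² / 5² = -19.59221 eV
E_4 = -13.6057 × 6² / 4² = -30.61283 eV
ΔE = E_5 - E_4 = 11.02062 eV

λ = hc/E = 1239.84 eV·nm / 11.02062 eV
λ = 112.50 nm

This is the α-line of the Brackett series in C⁵⁺.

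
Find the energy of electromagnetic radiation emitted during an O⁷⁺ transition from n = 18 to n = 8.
10.918 eV

The energy levels are E_n = -13.6057 Z² eV / n².

Energy at n = 18: E_18 = -13.6057 × 8² / 18² = -2.687546 eV
Energy at n = 8: E_8 = -13.6057 × 8² / 8² = -13.605700 eV

For emission (electron falling to lower state), the photon energy is:
E_photon = E_18 - E_8 = |-2.687546 - (-13.605700)|
E_photon = 10.918 eV

This energy is carried away by the emitted photon.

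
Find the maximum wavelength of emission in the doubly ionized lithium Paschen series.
208.2892 nm

The longest wavelength corresponds to the smallest energy transition in the series.
The Paschen series has all transitions ending at n_f = 3.

For Li²⁺ (Z = 3), the first line (α-line) is the jump from n = 4 to n = 3:
E_4 = -13.6057 × 3² / 4² = -7.65320625 eV
E_3 = -13.6057 × 3² / 3² = -13.60570000 eV
ΔE = E_4 - E_3 = 5.95249375 eV

λ = hc/E = 1239.84 eV·nm / 5.95249375 eV
λ = 208.2892 nm

This is the α-line of the Paschen series in Li²⁺.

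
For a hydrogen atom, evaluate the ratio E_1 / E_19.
361.00

Using E_n = -13.6057 Z² / n² eV with Z = 1:

E_1 = -13.6057 / 1² = -13.6057 / 1 = -13.60570000 eV
E_19 = -13.6057 / 19² = -13.6057 / 361 = -0.03768892 eV

The ratio is:
E_1/E_19 = (-13.60570000) / (-0.03768892)
E_1/E_19 = (-13.6057/1) / (-13.6057/361)
E_1/E_19 = 361/1
E_1/E_19 = 361.00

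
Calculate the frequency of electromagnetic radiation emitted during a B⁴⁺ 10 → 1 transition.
8.14e+16 Hz

First, find the transition energy:
E_10 = -13.6057 × 5² / 10² = -3.40142500 eV
E_1 = -13.6057 × 5² / 1² = -340.14250000 eV
|ΔE| = |E_1 - E_10| = 336.74107500 eV

Convert to Joules: E = 336.74107500 eV × (1.602177 × 10⁻¹⁹ J/eV) = 5.3952e-17 J

Using E = hf:
f = E/h = 5.3952e-17 J / (6.62607 × 10⁻³⁴ J·s)
f = 8.14e+16 Hz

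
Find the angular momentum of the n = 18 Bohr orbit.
1.898e-33 J·s (or 18ℏ)

In the Bohr model, angular momentum is quantized:
L = nℏ

where ℏ = h/(2π) = 1.05457e-34 J·s

For n = 18:
L = 18 × 1.05457e-34 J·s
L = 1.898e-33 J·s

This can also be written as L = 18ℏ.
The angular momentum is an integer multiple of the reduced Planck constant.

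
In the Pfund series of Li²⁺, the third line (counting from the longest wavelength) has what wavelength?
415.392 nm

The lines of a series are numbered from the longest wavelength (smallest ΔE) outward; the third line is the transition from n = n_f + 3 to n_f.
The Pfund series has all transitions ending at n_f = 5.

For Li²⁺ (Z = 3), the third line (γ-line) is the jump from n = 8 to n = 5:
E_8 = -13.6057 × 3² / 8² = -1.9133016 eV
E_5 = -13.6057 × 3² / 5² = -4.8980520 eV
ΔE = E_8 - E_5 = 2.9847504 eV

λ = hc/E = 1239.84 eV·nm / 2.9847504 eV
λ = 415.392 nm

This is the γ-line of the Pfund series in Li²⁺.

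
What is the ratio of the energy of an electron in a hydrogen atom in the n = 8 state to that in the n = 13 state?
2.640625

Using E_n = -13.6057 Z² / n² eV with Z = 1:

E_8 = -13.6057 / 8² = -13.6057 / 64 = -0.212589062500 eV
E_13 = -13.6057 / 13² = -13.6057 / 169 = -0.080507100592 eV

The ratio is:
E_8/E_13 = (-0.212589062500) / (-0.080507100592)
E_8/E_13 = (-13.6057/64) / (-13.6057/169)
E_8/E_13 = 169/64
E_8/E_13 = 2.640625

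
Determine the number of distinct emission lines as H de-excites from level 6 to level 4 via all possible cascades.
3

The electron can occupy levels n = 4, 5, ..., 6 during de-excitation — that is m = 6 - 4 + 1 = 3 distinct levels.

The number of distinct spectral lines equals the number of ways to choose 2 of these m levels (each pair gives one possible emission transition):

Number of lines = m(m-1)/2 = 3×2/2 = 3

These correspond to all possible transitions between the 3 levels:
6 → 5, 6 → 4, 5 → 4

Each transition produces a photon with a unique energy (and thus wavelength). This count does not depend on Z.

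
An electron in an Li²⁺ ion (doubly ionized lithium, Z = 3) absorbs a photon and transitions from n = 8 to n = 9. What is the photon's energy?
0.401557 eV

The energy levels of a hydrogen-like atom are E_n = -13.6057 Z² eV / n².

Energy at n = 8: E_8 = -13.6057 × 3² / 8² = -1.913301563 eV
Energy at n = 9: E_9 = -13.6057 × 3² / 9² = -1.511744444 eV

The excitation energy is the difference:
ΔE = E_9 - E_8
ΔE = -1.511744444 - (-1.913301563)
ΔE = 0.401557 eV

Since this is positive, energy must be absorbed (photon absorption).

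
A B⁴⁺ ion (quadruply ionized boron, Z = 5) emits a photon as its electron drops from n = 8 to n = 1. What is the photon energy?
334.8278 eV

The energy levels are E_n = -13.6057 Z² eV / n².

Energy at n = 8: E_8 = -13.6057 × 5² / 8² = -5.3147266 eV
Energy at n = 1: E_1 = -13.6057 × 5² / 1² = -340.1425000 eV

For emission (electron falling to lower state), the photon energy is:
E_photon = E_8 - E_1 = |-5.3147266 - (-340.1425000)|
E_photon = 334.8278 eV

This energy is carried away by the emitted photon.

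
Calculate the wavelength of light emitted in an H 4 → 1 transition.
97.20 nm

First, find the transition energy using E_n = -13.6057 / n² eV:
E_4 = -13.6057 / 4² = -0.8504 eV
E_1 = -13.6057 / 1² = -13.6057 eV

Photon energy: |ΔE| = |E_1 - E_4| = 12.7553 eV

Convert to wavelength using E = hc/λ with hc = 1239.84 eV·nm:
λ = hc/E = 1239.84 eV·nm / 12.7553 eV
λ = 97.20 nm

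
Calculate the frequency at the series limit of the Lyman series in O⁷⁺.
2.11e+17 Hz

The series limit corresponds to the transition from n = ∞ to n = 1.
This is the highest energy (shortest wavelength) transition in the Lyman series.

E_∞ = 0 eV
E_1 = -13.6057 × 8² / 1² = -870.7648 eV

Energy at series limit:
ΔE = E_∞ - E_1 = 0 - (-870.7648) = 870.7648 eV
E = 870.7648 eV × (1.602177 × 10⁻¹⁹ J/eV) = 1.3951e-16 J
f = E/h = 1.3951e-16 J / (6.62607 × 10⁻³⁴ J·s) = 2.11e+17 Hz

This energy equals the ionization energy from the n = 1 state of O⁷⁺.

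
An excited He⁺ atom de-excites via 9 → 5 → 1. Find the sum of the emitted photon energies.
53.7509 eV

The energy levels of He⁺ are E_n = -13.6057 × 2² / n² eV.

First transition (9 → 5):
ΔE₁ = |E_5 - E_9|
ΔE₁ = |-2.1769120000 - (-0.6718864198)| = 1.5050256 eV

Second transition (5 → 1):
ΔE₂ = |E_1 - E_5|
ΔE₂ = |-54.4228000000 - (-2.1769120000)| = 52.2458880 eV

Total energy released:
E_total = ΔE₁ + ΔE₂ = 1.5050256 + 52.2458880 = 53.7509 eV

Note: This equals the direct transition 9 → 1: 53.7509 eV ✓
Energy is conserved regardless of the path taken.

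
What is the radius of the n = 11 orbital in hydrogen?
6.403044 nm (or 64.030442 Å)

The Bohr radius formula is:
r_n = n² a₀ / Z

where a₀ = 0.052917721 nm is the Bohr radius.

For H (Z = 1) at n = 11:
r_11 = 11² × 0.052917721 nm / 1
r_11 = 121 × 0.052917721 nm / 1
r_11 = 6.4030442 nm / 1
r_11 = 6.403044 nm

The electron orbits at approximately 6.403044 nm from the nucleus.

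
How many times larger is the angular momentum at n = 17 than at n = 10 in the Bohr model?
1.700

In the Bohr model, L_n = nℏ, so the ratio is purely the ratio of quantum numbers:

L_17/L_10 = 17ℏ / 10ℏ = 17/10 = 1.700

The angular momentum scales linearly with n.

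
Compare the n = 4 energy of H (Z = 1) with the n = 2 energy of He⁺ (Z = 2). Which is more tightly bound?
He⁺ at n = 2 (E = -13.61 eV)

Using E_n = -13.6057 Z² / n² eV:

H (Z = 1) at n = 4:
E = -13.6057 × 1² / 4² = -13.6057 × 1 / 16 = -0.85036 eV

He⁺ (Z = 2) at n = 2:
E = -13.6057 × 2² / 2² = -13.6057 × 4 / 4 = -13.60570 eV

Since -13.60570 eV < -0.85036 eV,
He⁺ at n = 2 is more tightly bound (requires more energy to ionize).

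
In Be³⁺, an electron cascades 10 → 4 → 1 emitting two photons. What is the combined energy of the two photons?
215.514288 eV

The energy levels of Be³⁺ are E_n = -13.6057 × 4² / n² eV.

First transition (10 → 4):
ΔE₁ = |E_4 - E_10|
ΔE₁ = |-13.605700000000 - (-2.176912000000)| = 11.428788000 eV

Second transition (4 → 1):
ΔE₂ = |E_1 - E_4|
ΔE₂ = |-217.691200000000 - (-13.605700000000)| = 204.085500000 eV

Total energy released:
E_total = ΔE₁ + ΔE₂ = 11.428788000 + 204.085500000 = 215.514288 eV

Note: This equals the direct transition 10 → 1: 215.514288 eV ✓
Energy is conserved regardless of the path taken.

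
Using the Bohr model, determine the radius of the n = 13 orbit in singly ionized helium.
4.4715 nm (or 44.7155 Å)

The Bohr radius formula is:
r_n = n² a₀ / Z

where a₀ = 0.0529177 nm is the Bohr radius.

For He⁺ (Z = 2) at n = 13:
r_13 = 13² × 0.0529177 nm / 2
r_13 = 169 × 0.0529177 nm / 2
r_13 = 8.94309 nm / 2
r_13 = 4.4715 nm

The electron orbits at approximately 4.4715 nm from the nucleus.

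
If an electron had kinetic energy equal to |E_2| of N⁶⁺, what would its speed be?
7.65692e+06 m/s (or 2.5541% of c)

The binding energy at n = 2 for N⁶⁺ is:
E_2 = -13.6057 × 7²/2² = -166.669825 eV
|E_2| = 166.669825 eV

Convert to Joules:
KE = 166.669825 eV × (1.602177 × 10⁻¹⁹ J/eV) = 2.6703456e-17 J

Using KE = ½mv²:
v = √(2·KE/m_e)
v = √(2 × 2.6703456e-17 J / 9.10938 × 10⁻³¹ kg)
v = 7.65692e+06 m/s

This is approximately 2.5541% the speed of light.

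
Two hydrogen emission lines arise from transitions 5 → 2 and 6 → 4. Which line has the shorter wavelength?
5 → 2

Calculate the energy for each transition:

Transition 5 → 2:
ΔE₁ = |E_2 - E_5| = |-13.6057/2² - (-13.6057/5²)|
ΔE₁ = |-3.4014250000 - (-0.5442280000)| = 2.8571970 eV

Transition 6 → 4:
ΔE₂ = |E_4 - E_6| = |-13.6057/4² - (-13.6057/6²)|
ΔE₂ = |-0.8503562500 - (-0.3779361111)| = 0.4724201 eV

Since 2.8571970 eV > 0.4724201 eV, the transition 5 → 2 emits the more energetic photon.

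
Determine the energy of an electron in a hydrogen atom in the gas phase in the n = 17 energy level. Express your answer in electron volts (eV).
-0.047079 eV

The energy levels of a hydrogen-like atom are given by:
E_n = -13.6057 eV / n²

For n = 17:
E_17 = -13.6057 eV / 17²
E_17 = -13.6057 eV / 289
E_17 = -0.047079 eV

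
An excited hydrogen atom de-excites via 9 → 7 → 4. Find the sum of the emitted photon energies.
0.68238 eV

The energy levels of hydrogen are E_n = -13.6057 / n² eV.

First transition (9 → 7):
ΔE₁ = |E_7 - E_9|
ΔE₁ = |-0.27766734694 - (-0.16797160494)| = 0.10969574 eV

Second transition (7 → 4):
ΔE₂ = |E_4 - E_7|
ΔE₂ = |-0.85035625000 - (-0.27766734694)| = 0.57268890 eV

Total energy released:
E_total = ΔE₁ + ΔE₂ = 0.10969574 + 0.57268890 = 0.68238 eV

Note: This equals the direct transition 9 → 4: 0.68238 eV ✓
Energy is conserved regardless of the path taken.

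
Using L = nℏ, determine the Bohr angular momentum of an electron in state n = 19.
2.00e-33 J·s (or 19ℏ)

In the Bohr model, angular momentum is quantized:
L = nℏ

where ℏ = h/(2π) = 1.0546e-34 J·s

For n = 19:
L = 19 × 1.0546e-34 J·s
L = 2.00e-33 J·s

This can also be written as L = 19ℏ.
The angular momentum is an integer multiple of the reduced Planck constant.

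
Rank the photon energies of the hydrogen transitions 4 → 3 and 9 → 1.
9 → 1

Calculate the energy for each transition:

Transition 4 → 3:
ΔE₁ = |E_3 - E_4| = |-13.6057/3² - (-13.6057/4²)|
ΔE₁ = |-1.51174444 - (-0.85035625)| = 0.66139 eV

Transition 9 → 1:
ΔE₂ = |E_1 - E_9| = |-13.6057/1² - (-13.6057/9²)|
ΔE₂ = |-13.60570000 - (-0.16797160)| = 13.43773 eV

Since 13.43773 eV > 0.66139 eV, the transition 9 → 1 emits the more energetic photon.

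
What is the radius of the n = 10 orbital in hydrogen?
5.29177 nm (or 52.91772 Å)

The Bohr radius formula is:
r_n = n² a₀ / Z

where a₀ = 0.05291772 nm is the Bohr radius.

For H (Z = 1) at n = 10:
r_10 = 10² × 0.05291772 nm / 1
r_10 = 100 × 0.05291772 nm / 1
r_10 = 5.291772 nm / 1
r_10 = 5.29177 nm

The electron orbits at approximately 5.29177 nm from the nucleus.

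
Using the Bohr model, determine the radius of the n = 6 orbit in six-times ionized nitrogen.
0.27215 nm (or 2.72148 Å)

The Bohr radius formula is:
r_n = n² a₀ / Z

where a₀ = 0.05291772 nm is the Bohr radius.

For N⁶⁺ (Z = 7) at n = 6:
r_6 = 6² × 0.05291772 nm / 7
r_6 = 36 × 0.05291772 nm / 7
r_6 = 1.905038 nm / 7
r_6 = 0.27215 nm

The electron orbits at approximately 0.27215 nm from the nucleus.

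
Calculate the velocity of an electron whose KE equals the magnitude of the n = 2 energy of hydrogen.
1.09385e+06 m/s (or 0.36487% of c)

The binding energy at n = 2 for hydrogen is:
E_2 = -13.6057/2² = -3.40142500 eV
|E_2| = 3.40142500 eV

Convert to Joules:
KE = 3.40142500 eV × (1.602177 × 10⁻¹⁹ J/eV) = 5.4496849e-19 J

Using KE = ½mv²:
v = √(2·KE/m_e)
v = √(2 × 5.4496849e-19 J / 9.10938 × 10⁻³¹ kg)
v = 1.09385e+06 m/s

This is approximately 0.36487% the speed of light.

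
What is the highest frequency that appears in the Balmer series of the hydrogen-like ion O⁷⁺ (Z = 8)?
5.2638e+16 Hz

The series limit corresponds to the transition from n = ∞ to n = 2.
This is the highest energy (shortest wavelength) transition in the Balmer series.

E_∞ = 0 eV
E_2 = -13.6057 × 8² / 2² = -217.69120000 eV

Energy at series limit:
ΔE = E_∞ - E_2 = 0 - (-217.69120000) = 217.69120000 eV
E = 217.69120000 eV × (1.602177 × 10⁻¹⁹ J/eV) = 3.487798e-17 J
f = E/h = 3.487798e-17 J / (6.62607 × 10⁻³⁴ J·s) = 5.2638e+16 Hz

This energy equals the ionization energy from the n = 2 state of O⁷⁺.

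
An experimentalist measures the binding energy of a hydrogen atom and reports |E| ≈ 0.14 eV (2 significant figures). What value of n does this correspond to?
n = 10

The exact energy levels follow E_n = -13.6057 eV / n².

The measured value (-0.14 eV) is reported to only 2 significant figures, so we must test candidate n values and see which one matches to that precision.

Candidate energies:
  n = 8:  E = -13.6057/8² = -0.21259 eV
  n = 9:  E = -13.6057/9² = -0.16797 eV
  n = 10:  E = -13.6057/10² = -0.13606 eV  ← matches
  n = 11:  E = -13.6057/11² = -0.11244 eV
  n = 12:  E = -13.6057/12² = -0.09448 eV

Checking against the measurement of -0.14 eV (2 sig figs), only n = 10 agrees:
E_10 = -0.13606 eV, which rounds to -0.14 eV ✓

Therefore n = 10.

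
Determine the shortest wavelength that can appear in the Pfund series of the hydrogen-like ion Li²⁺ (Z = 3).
253.13 nm

The series limit corresponds to the transition from n = ∞ to n = 5.
This is the highest energy (shortest wavelength) transition in the Pfund series.

E_∞ = 0 eV
E_5 = -13.6057 × 3² / 5² = -4.898052 eV

Energy at series limit:
ΔE = E_∞ - E_5 = 0 - (-4.898052) = 4.898052 eV
λ = hc/E = 1239.84 eV·nm / 4.898052 eV = 253.13 nm

This energy equals the ionization energy from the n = 5 state of Li²⁺.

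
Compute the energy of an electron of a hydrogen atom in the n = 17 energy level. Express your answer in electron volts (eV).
-0.04708 eV

The energy levels of a hydrogen-like atom are given by:
E_n = -13.6057 eV / n²

For n = 17:
E_17 = -13.6057 eV / 17²
E_17 = -13.6057 eV / 289
E_17 = -0.04708 eV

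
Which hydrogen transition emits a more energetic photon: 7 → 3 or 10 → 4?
7 → 3

Calculate the energy for each transition:

Transition 7 → 3:
ΔE₁ = |E_3 - E_7| = |-13.6057/3² - (-13.6057/7²)|
ΔE₁ = |-1.51174444444 - (-0.27766734694)| = 1.23407710 eV

Transition 10 → 4:
ΔE₂ = |E_4 - E_10| = |-13.6057/4² - (-13.6057/10²)|
ΔE₂ = |-0.85035625000 - (-0.13605700000)| = 0.71429925 eV

Since 1.23407710 eV > 0.71429925 eV, the transition 7 → 3 emits the more energetic photon.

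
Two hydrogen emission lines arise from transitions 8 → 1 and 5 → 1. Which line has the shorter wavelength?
8 → 1

Calculate the energy for each transition:

Transition 8 → 1:
ΔE₁ = |E_1 - E_8| = |-13.6057/1² - (-13.6057/8²)|
ΔE₁ = |-13.605700000 - (-0.212589063)| = 13.393111 eV

Transition 5 → 1:
ΔE₂ = |E_1 - E_5| = |-13.6057/1² - (-13.6057/5²)|
ΔE₂ = |-13.605700000 - (-0.544228000)| = 13.061472 eV

Since 13.393111 eV > 13.061472 eV, the transition 8 → 1 emits the more energetic photon.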